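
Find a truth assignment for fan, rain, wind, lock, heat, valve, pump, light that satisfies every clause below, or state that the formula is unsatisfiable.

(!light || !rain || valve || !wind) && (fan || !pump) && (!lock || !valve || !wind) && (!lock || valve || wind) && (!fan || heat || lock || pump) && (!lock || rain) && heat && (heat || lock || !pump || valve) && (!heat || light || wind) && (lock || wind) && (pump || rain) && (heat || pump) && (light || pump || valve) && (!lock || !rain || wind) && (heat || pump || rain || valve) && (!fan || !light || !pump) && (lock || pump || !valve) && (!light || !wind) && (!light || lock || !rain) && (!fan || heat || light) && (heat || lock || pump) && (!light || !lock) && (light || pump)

fan=T, rain=T, wind=T, lock=F, heat=T, valve=T, pump=T, light=F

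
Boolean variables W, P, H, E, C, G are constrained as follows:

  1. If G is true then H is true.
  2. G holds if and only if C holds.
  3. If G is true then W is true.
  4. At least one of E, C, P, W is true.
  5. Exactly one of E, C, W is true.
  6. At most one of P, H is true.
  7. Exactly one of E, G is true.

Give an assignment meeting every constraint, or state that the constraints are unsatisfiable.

W = False; P = False; H = True; E = True; C = False; G = False

  (1) G=F ⇒ H: vacuous ✓
  (2) G=F, C=F — same ✓
  (3) G=F ⇒ W: vacuous ✓
  (4) {E, C, P, W}: 1 true — at least one ✓
  (5) {E, C, W}: 1 true — exactly one ✓
  (6) {P, H}: 1 true — at most one ✓
  (7) {E, G}: 1 true — exactly one ✓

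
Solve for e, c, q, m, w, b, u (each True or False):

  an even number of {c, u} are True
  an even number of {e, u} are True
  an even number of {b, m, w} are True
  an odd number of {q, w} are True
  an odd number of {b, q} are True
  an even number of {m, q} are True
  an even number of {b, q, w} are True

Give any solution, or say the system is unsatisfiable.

e: False; c: False; q: False; m: False; w: True; b: True; u: False

{c, u}: 0 true → even ✓
{e, u}: 0 true → even ✓
{b, m, w}: 2 true → even ✓
{q, w}: 1 true → odd ✓
{b, q}: 1 true → odd ✓
{m, q}: 0 true → even ✓
{b, q, w}: 2 true → even ✓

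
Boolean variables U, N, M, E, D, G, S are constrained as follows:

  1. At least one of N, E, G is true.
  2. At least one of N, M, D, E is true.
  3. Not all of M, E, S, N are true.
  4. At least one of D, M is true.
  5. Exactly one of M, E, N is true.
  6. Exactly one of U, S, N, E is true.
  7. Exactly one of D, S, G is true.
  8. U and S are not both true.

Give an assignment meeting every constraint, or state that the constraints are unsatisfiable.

U: False, N: True, M: False, E: False, D: True, G: False, S: False

  (1) {N, E, G}: 1 true — at least one ✓
  (2) {N, M, D, E}: 2 true — at least one ✓
  (3) {M, E, S, N}: 1/4 true — not all ✓
  (4) {D, M}: 1 true — at least one ✓
  (5) {M, E, N}: 1 true — exactly one ✓
  (6) {U, S, N, E}: 1 true — exactly one ✓
  (7) {D, S, G}: 1 true — exactly one ✓
  (8) U=F, S=F — not both ✓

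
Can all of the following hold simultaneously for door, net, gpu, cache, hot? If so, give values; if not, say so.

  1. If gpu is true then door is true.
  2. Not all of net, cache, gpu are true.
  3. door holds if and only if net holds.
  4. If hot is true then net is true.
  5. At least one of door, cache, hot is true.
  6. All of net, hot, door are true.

door: True, net: True, gpu: True, cache: False, hot: True

  (1) gpu=T ⇒ door: T ✓
  (2) {net, cache, gpu}: 2/3 true — not all ✓
  (3) door=T, net=T — same ✓
  (4) hot=T ⇒ net: T ✓
  (5) {door, cache, hot}: 2 true — at least one ✓
  (6) {net, hot, door}: all 3 true ✓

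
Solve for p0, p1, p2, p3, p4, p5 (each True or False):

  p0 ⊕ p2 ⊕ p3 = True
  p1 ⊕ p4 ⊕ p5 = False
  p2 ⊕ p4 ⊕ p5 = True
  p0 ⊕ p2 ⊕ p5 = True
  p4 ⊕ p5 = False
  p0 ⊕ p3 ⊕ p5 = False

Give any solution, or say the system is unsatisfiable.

p0 = False, p1 = False, p2 = True, p3 = False, p4 = False, p5 = False

p0 ⊕ p2 ⊕ p3 = F ⊕ T ⊕ F = True ✓
p1 ⊕ p4 ⊕ p5 = F ⊕ F ⊕ F = False ✓
p2 ⊕ p4 ⊕ p5 = T ⊕ F ⊕ F = True ✓
p0 ⊕ p2 ⊕ p5 = F ⊕ T ⊕ F = True ✓
p4 ⊕ p5 = F ⊕ F = False ✓
p0 ⊕ p3 ⊕ p5 = F ⊕ F ⊕ F = False ✓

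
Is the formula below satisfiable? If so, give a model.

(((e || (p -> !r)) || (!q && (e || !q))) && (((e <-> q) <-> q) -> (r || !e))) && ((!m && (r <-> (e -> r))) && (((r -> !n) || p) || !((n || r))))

p = False; e = False; n = False; q = True; m = False; r = True

  ((e || (p -> !r)) || (!q && (e || !q))) && (((e <-> q) <-> q) -> (r || !e)) = True
    (e || (p -> !r)) || (!q && (e || !q)) = True
      e || (p -> !r) = True
        p -> !r = True
          !r = False
      !q && (e || !q) = False
        !q = False
        e || !q = False
          !q = False
    ((e <-> q) <-> q) -> (r || !e) = True
      (e <-> q) <-> q = False
        e <-> q = False
      r || !e = True
        !e = True
  (!m && (r <-> (e -> r))) && (((r -> !n) || p) || !((n || r))) = True
    !m && (r <-> (e -> r)) = True
      !m = True
      r <-> (e -> r) = True
        e -> r = True
    ((r -> !n) || p) || !((n || r)) = True
      (r -> !n) || p = True
        r -> !n = True
          !n = True
      !((n || r)) = False
        n || r = True
Both conjuncts True, so the formula holds.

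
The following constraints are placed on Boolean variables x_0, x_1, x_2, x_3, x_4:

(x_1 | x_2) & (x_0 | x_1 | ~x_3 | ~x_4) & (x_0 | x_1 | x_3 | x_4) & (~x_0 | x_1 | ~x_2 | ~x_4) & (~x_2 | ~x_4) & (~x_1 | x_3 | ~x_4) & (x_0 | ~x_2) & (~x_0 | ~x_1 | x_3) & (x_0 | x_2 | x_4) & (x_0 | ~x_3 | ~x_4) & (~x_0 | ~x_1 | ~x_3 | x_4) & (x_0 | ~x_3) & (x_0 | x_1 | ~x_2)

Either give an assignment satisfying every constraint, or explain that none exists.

x_0 = True; x_1 = False; x_2 = True; x_3 = False; x_4 = False

Try x_0 = False:
  (x_0 | ~x_2) forces x_2 = False.
  (x_1 | x_2) forces x_1 = True.
  (x_0 | x_2 | x_4) forces x_4 = True.
  (~x_1 | x_3 | ~x_4) forces x_3 = True.
  clause (x_0 | ~x_3 | ~x_4) is falsified — backtrack.
So x_0 = True.
Set x_1 = False.
  then (x_1 | x_2) forces x_2 = True.
  then (~x_0 | x_1 | ~x_2 | ~x_4) forces x_4 = False.
Set x_3 = False.
All clauses satisfied.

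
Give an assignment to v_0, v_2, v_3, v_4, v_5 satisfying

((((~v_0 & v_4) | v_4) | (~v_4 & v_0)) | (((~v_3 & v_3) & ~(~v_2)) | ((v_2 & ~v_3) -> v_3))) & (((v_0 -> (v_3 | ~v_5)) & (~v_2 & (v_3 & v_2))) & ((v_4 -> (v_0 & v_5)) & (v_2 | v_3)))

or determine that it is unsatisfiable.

Case v_2 = True: the conjunct ~v_2 is False.
Case v_2 = False: the conjunct v_2 is False.
Both cases fail — unsatisfiable.

No satisfying assignment exists.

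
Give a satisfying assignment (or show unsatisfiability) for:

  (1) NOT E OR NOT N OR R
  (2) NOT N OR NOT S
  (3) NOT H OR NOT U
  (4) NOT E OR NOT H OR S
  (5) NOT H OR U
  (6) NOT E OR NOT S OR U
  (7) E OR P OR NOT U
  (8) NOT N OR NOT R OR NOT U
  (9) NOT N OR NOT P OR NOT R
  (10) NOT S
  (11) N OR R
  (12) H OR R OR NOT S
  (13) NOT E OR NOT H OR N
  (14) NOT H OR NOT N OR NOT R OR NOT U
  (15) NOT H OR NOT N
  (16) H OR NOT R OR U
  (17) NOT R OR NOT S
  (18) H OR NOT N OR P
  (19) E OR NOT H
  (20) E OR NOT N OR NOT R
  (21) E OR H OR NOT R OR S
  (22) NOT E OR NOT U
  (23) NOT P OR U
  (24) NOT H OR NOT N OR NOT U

R: False, P: True, U: True, H: False, N: True, E: False, S: False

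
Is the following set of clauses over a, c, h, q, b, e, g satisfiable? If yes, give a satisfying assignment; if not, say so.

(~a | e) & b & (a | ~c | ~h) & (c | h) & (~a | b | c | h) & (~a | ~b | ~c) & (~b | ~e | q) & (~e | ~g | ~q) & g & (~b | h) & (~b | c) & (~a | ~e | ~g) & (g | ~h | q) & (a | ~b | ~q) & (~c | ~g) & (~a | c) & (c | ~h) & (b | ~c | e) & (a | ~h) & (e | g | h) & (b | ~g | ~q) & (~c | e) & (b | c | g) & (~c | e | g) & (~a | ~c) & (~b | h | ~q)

No satisfying assignment exists.

Case b = True:
  (g) forces g = True.
  (~b | h) forces h = True.
  (~b | c) forces c = True.
  Clause (~c | ~g) is falsified — contradiction.
Case b = False:
  Clause (b) is falsified — contradiction.
Both cases fail, so the formula is unsatisfiable.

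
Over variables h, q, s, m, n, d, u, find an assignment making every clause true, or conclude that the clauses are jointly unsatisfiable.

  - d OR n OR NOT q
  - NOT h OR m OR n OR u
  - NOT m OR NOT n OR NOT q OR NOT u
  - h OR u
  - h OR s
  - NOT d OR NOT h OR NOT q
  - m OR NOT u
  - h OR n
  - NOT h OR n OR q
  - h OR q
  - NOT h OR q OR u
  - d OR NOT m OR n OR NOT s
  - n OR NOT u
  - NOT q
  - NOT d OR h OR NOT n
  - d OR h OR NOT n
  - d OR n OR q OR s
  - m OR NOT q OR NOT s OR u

Unit clause (NOT q) forces q = False.
In (h OR q) only h is left, so h = True.
In (NOT h OR q OR u) only u is left, so u = True.
In (n OR NOT u) only n is left, so n = True.
In (m OR NOT u) only m is left, so m = True.
Set s = False.
Set d = True.
All clauses satisfied.

h = True; q = False; s = False; m = True; n = True; d = True; u = True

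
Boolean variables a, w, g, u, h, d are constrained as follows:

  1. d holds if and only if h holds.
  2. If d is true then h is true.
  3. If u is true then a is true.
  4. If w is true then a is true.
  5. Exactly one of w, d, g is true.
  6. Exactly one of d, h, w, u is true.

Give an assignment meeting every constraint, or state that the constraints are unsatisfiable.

a = True, w = False, g = True, u = True, h = False, d = False

  (1) d=F, h=F — same ✓
  (2) d=F ⇒ h: vacuous ✓
  (3) u=T ⇒ a: T ✓
  (4) w=F ⇒ a: vacuous ✓
  (5) {w, d, g}: 1 true — exactly one ✓
  (6) {d, h, w, u}: 1 true — exactly one ✓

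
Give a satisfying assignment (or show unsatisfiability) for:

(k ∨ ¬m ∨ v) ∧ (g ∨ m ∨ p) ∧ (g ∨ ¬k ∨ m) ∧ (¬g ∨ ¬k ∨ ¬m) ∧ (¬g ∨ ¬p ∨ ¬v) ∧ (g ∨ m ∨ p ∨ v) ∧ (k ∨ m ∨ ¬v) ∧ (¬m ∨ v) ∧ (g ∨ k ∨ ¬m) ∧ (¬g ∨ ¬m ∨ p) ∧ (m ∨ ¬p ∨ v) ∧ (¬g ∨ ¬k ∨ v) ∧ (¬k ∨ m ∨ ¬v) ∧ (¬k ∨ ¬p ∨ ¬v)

k: True; p: False; v: True; g: False; m: True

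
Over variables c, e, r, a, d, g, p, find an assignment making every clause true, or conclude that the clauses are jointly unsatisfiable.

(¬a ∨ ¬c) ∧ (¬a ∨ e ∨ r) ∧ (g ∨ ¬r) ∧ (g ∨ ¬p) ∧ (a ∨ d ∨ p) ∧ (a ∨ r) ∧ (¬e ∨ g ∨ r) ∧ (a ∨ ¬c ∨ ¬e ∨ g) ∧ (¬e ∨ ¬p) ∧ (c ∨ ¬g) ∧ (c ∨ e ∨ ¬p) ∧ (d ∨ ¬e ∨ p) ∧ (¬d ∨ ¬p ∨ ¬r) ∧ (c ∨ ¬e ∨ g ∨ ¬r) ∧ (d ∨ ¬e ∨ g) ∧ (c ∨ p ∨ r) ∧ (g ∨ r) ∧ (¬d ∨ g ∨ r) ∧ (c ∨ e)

c = True, e = False, r = True, a = False, d = False, g = True, p = True

Try c = False:
  (c ∨ ¬g) forces g = False.
  (g ∨ ¬r) forces r = False.
  clause (g ∨ r) is falsified — backtrack.
So c = True.
  then (¬a ∨ ¬c) forces a = False.
  then (a ∨ r) forces r = True.
  then (g ∨ ¬r) forces g = True.
Set e = False.
Set d = False.
  then (a ∨ d ∨ p) forces p = True.
All clauses satisfied.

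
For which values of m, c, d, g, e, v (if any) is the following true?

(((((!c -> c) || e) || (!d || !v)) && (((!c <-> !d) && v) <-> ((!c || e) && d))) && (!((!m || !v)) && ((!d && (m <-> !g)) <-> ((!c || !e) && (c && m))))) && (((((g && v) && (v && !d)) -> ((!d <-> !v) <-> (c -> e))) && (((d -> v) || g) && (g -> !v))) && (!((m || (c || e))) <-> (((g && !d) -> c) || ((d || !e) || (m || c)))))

No satisfying assignment exists.

Case m = True: the conjunct !((m || (c || e))) <-> (((g && !d) -> c) || ((d || !e) || (m || c))) becomes !True <-> (((g && !d) -> c) || True) = False.
Case m = False: the conjunct !((!m || !v)) becomes !((True || !v)) = False.
Both cases fail — unsatisfiable.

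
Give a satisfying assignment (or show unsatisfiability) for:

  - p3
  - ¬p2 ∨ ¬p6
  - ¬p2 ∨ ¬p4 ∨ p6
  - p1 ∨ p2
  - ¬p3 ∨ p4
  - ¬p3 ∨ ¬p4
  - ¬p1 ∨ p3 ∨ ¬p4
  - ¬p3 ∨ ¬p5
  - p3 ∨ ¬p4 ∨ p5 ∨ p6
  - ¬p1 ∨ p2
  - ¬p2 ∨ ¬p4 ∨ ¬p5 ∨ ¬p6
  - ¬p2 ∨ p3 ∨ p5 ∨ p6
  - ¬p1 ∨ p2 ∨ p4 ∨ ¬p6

Case p3 = True:
  (¬p3 ∨ p4) forces p4 = True.
  Clause (¬p3 ∨ ¬p4) is falsified — contradiction.
Case p3 = False:
  Clause (p3) is falsified — contradiction.
Both cases fail, so the formula is unsatisfiable.

UNSATISFIABLE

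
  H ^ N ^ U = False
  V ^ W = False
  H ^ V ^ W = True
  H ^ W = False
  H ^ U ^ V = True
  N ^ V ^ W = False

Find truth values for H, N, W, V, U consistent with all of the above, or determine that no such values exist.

H = True, N = False, W = True, V = True, U = True

H ^ N ^ U = T ^ F ^ T = False ✓
V ^ W = T ^ T = False ✓
H ^ V ^ W = T ^ T ^ T = True ✓
H ^ W = T ^ T = False ✓
H ^ U ^ V = T ^ T ^ T = True ✓
N ^ V ^ W = F ^ T ^ T = False ✓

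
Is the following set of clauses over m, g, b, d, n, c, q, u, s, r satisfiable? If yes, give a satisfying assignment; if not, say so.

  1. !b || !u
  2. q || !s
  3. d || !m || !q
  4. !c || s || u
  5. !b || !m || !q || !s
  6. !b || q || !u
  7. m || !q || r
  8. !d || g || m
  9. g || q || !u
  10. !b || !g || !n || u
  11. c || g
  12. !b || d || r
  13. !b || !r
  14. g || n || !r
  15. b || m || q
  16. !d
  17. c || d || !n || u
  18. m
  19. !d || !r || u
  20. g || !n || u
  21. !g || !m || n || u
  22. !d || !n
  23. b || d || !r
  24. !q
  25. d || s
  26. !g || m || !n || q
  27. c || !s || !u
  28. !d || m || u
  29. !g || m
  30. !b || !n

No satisfying assignment exists.

Case q = True:
  Clause (!q) is falsified — contradiction.
Case q = False:
  (q || !s) forces s = False.
  (!d) forces d = False.
  Clause (d || s) is falsified — contradiction.
Both cases fail, so the formula is unsatisfiable.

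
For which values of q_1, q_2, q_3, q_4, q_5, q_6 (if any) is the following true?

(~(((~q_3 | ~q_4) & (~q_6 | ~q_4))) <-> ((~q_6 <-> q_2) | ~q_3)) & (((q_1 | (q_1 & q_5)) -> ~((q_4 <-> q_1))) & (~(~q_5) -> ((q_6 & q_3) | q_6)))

q_1 = False; q_2 = False; q_3 = False; q_4 = True; q_5 = True; q_6 = True

  ~(((~q_3 | ~q_4) & (~q_6 | ~q_4))) <-> ((~q_6 <-> q_2) | ~q_3) = True
    ~(((~q_3 | ~q_4) & (~q_6 | ~q_4))) = True
      (~q_3 | ~q_4) & (~q_6 | ~q_4) = False
        ~q_3 | ~q_4 = True
          ~q_3 = True
          ~q_4 = False
        ~q_6 | ~q_4 = False
          ~q_6 = False
          ~q_4 = False
    (~q_6 <-> q_2) | ~q_3 = True
      ~q_6 <-> q_2 = True
        ~q_6 = False
      ~q_3 = True
  ((q_1 | (q_1 & q_5)) -> ~((q_4 <-> q_1))) & (~(~q_5) -> ((q_6 & q_3) | q_6)) = True
    (q_1 | (q_1 & q_5)) -> ~((q_4 <-> q_1)) = True
      q_1 | (q_1 & q_5) = False
        q_1 & q_5 = False
      ~((q_4 <-> q_1)) = True
        q_4 <-> q_1 = False
    ~(~q_5) -> ((q_6 & q_3) | q_6) = True
      ~(~q_5) = True
        ~q_5 = False
      (q_6 & q_3) | q_6 = True
        q_6 & q_3 = False
Both conjuncts True, so the formula holds.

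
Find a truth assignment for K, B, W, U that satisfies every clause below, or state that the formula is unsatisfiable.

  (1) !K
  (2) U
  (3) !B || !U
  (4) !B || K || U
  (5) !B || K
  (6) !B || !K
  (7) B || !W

K = False, B = False, W = False, U = True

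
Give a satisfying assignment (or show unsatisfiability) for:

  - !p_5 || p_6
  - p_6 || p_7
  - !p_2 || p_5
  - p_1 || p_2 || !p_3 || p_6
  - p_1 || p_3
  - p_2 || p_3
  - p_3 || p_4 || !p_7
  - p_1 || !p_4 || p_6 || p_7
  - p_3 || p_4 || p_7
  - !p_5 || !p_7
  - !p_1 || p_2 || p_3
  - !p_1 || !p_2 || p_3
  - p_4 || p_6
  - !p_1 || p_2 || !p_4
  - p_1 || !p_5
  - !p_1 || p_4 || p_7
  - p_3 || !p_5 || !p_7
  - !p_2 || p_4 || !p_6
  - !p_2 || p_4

Set p_1 = False.
  then (p_1 || p_3) forces p_3 = True.
  then (p_1 || !p_5) forces p_5 = False.
  then (!p_2 || p_5) forces p_2 = False.
  then (p_1 || p_2 || !p_3 || p_6) forces p_6 = True.
Set p_4 = False.
Set p_7 = False.
All clauses satisfied.

p_1: False; p_2: False; p_3: True; p_4: False; p_5: False; p_6: True; p_7: False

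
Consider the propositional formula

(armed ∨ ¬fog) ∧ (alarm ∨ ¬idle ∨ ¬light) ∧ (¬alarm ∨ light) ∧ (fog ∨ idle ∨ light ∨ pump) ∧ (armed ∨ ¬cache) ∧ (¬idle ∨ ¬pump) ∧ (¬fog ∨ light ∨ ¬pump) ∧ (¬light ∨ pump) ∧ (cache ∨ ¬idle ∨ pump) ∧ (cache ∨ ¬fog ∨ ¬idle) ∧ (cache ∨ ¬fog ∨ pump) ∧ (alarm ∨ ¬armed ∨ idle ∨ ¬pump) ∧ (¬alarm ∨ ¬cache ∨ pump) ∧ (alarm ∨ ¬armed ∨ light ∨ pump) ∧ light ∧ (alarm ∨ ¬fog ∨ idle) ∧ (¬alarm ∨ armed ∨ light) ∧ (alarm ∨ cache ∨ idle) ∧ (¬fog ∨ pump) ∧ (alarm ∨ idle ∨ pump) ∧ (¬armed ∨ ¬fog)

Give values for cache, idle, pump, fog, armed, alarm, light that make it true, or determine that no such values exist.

cache = False, idle = False, pump = True, fog = False, armed = False, alarm = True, light = True

Unit clause (light) forces light = True.
In (¬light ∨ pump) only pump is left, so pump = True.
In (¬idle ∨ ¬pump) only ¬idle is left, so idle = False.
Set cache = False.
  then (alarm ∨ cache ∨ idle) forces alarm = True.
Try fog = True:
  (armed ∨ ¬fog) forces armed = True.
  clause (¬armed ∨ ¬fog) is falsified — backtrack.
So fog = False.
Set armed = False.
All clauses satisfied.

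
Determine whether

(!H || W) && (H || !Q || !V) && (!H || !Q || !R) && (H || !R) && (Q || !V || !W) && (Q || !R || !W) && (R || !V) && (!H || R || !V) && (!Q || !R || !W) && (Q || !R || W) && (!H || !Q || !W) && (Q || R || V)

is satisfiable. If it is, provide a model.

Set Q = True.
Try H = True:
  (!H || W) forces W = True.
  clause (!H || !Q || !W) is falsified — backtrack.
So H = False.
  then (H || !Q || !V) forces V = False.
  then (H || !R) forces R = False.
Set W = True.
All clauses satisfied.

Q: True, H: False, V: False, W: True, R: False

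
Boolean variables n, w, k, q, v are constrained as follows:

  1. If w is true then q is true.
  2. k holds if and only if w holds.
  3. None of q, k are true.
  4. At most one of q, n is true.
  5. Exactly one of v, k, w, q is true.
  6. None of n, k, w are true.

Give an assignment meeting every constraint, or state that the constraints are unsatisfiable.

n = False, w = False, k = False, q = False, v = True

  (1) w=F ⇒ q: vacuous ✓
  (2) k=F, w=F — same ✓
  (3) {q, k}: 0 true — none ✓
  (4) {q, n}: 0 true — at most one ✓
  (5) {v, k, w, q}: 1 true — exactly one ✓
  (6) {n, k, w}: 0 true — none ✓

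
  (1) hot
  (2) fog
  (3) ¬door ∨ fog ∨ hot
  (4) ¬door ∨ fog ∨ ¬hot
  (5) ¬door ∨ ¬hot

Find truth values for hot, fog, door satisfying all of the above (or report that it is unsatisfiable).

Unit clause (hot) forces hot = True.
Unit clause (fog) forces fog = True.
In (¬door ∨ ¬hot) only ¬door is left, so door = False.
Check each clause:
  (hot): hot holds.
  (fog): fog holds.
  (¬door ∨ fog ∨ hot): ¬door holds.
  (¬door ∨ fog ∨ ¬hot): ¬door holds.
  (¬door ∨ ¬hot): ¬door holds.
All clauses satisfied.

hot = True; fog = True; door = False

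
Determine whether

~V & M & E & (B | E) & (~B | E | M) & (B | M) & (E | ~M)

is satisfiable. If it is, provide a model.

V = False; M = True; E = True; B = False

Unit clause (~V) forces V = False.
Unit clause (M) forces M = True.
Unit clause (E) forces E = True.
Set B = False.
All clauses satisfied.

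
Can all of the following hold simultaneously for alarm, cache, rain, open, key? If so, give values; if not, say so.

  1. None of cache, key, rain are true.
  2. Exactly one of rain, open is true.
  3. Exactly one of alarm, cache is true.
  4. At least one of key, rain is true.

Unsatisfiable — no assignment works.

Case cache = True:
  Constraint (1) is violated (cache=T) — contradiction.
Case cache = False:
  (1) forces key = False.
  (1) forces rain = False.
  Constraint (4) is violated (key=F, rain=F) — contradiction.
Both cases fail — unsatisfiable.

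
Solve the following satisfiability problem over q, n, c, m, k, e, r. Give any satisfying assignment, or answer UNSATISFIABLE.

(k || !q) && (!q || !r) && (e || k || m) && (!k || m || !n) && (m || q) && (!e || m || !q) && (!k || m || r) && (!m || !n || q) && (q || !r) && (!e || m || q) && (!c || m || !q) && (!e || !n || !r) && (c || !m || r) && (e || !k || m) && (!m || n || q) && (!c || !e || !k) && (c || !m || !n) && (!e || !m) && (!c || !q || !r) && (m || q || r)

q = True, n = False, c = True, m = True, k = True, e = False, r = False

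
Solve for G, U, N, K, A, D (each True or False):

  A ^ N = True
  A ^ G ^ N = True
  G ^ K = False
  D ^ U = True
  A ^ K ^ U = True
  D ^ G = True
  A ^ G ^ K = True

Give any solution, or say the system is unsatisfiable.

G = False, U = False, N = False, K = False, A = True, D = True

A ^ N = T ^ F = True ✓
A ^ G ^ N = T ^ F ^ F = True ✓
G ^ K = F ^ F = False ✓
D ^ U = T ^ F = True ✓
A ^ K ^ U = T ^ F ^ F = True ✓
D ^ G = T ^ F = True ✓
A ^ G ^ K = T ^ F ^ F = True ✓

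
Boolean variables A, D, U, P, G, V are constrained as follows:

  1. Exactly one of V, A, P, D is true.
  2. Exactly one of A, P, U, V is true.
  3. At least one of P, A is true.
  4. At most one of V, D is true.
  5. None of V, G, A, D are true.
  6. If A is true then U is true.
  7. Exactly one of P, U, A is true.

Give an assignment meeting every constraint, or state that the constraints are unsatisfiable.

A=F, D=F, U=F, P=T, G=F, V=F

  (1) {V, A, P, D}: 1 true — exactly one ✓
  (2) {A, P, U, V}: 1 true — exactly one ✓
  (3) {P, A}: 1 true — at least one ✓
  (4) {V, D}: 0 true — at most one ✓
  (5) {V, G, A, D}: 0 true — none ✓
  (6) A=F ⇒ U: vacuous ✓
  (7) {P, U, A}: 1 true — exactly one ✓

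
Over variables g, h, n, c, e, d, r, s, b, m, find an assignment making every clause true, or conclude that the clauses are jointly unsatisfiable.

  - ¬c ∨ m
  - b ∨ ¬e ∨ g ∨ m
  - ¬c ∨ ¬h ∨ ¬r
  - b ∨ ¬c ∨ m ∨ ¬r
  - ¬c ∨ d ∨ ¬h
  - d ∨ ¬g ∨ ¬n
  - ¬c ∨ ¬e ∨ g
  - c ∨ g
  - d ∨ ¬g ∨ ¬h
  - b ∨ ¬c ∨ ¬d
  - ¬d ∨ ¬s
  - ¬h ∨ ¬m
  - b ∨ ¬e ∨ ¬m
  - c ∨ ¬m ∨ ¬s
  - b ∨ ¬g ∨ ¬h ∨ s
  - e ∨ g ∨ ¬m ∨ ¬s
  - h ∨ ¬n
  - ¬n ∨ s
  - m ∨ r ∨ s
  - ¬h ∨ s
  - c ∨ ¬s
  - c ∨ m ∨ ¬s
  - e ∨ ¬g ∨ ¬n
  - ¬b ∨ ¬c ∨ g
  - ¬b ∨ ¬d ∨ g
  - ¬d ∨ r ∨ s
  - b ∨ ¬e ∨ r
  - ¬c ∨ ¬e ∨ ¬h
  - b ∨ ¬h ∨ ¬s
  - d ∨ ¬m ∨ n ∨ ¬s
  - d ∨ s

g = True, h = False, n = False, c = False, e = False, d = True, r = True, s = False, b = True, m = True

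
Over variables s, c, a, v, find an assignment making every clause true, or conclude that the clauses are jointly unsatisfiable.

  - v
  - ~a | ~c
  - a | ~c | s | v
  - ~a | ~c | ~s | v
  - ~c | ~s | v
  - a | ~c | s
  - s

s = True, c = False, a = True, v = True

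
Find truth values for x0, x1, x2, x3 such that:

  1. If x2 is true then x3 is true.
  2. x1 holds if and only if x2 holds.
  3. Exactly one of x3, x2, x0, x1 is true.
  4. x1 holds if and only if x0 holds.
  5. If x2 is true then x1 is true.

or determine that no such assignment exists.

x0: False, x1: False, x2: False, x3: True

  (1) x2=F ⇒ x3: vacuous ✓
  (2) x1=F, x2=F — same ✓
  (3) {x3, x2, x0, x1}: 1 true — exactly one ✓
  (4) x1=F, x0=F — same ✓
  (5) x2=F ⇒ x1: vacuous ✓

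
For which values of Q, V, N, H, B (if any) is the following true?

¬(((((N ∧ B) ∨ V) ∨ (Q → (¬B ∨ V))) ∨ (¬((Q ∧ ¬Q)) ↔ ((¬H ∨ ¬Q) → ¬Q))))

Q = True; V = False; N = False; H = False; B = True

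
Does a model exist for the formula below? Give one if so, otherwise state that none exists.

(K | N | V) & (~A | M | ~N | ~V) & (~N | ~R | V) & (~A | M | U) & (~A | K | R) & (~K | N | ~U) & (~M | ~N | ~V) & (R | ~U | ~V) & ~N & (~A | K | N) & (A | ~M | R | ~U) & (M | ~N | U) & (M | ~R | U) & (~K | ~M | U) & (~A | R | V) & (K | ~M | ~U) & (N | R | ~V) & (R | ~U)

A: False, M: False, V: False, U: False, N: False, R: False, K: True

Unit clause (~N) forces N = False.
Try A = True:
  (~A | K | N) forces K = True.
  (~K | N | ~U) forces U = False.
  (~A | M | U) forces M = True.
  clause (~K | ~M | U) is falsified — backtrack.
So A = False.
Set M = False.
Set V = False.
  then (K | N | V) forces K = True.
  then (~K | N | ~U) forces U = False.
  then (M | ~R | U) forces R = False.
All clauses satisfied.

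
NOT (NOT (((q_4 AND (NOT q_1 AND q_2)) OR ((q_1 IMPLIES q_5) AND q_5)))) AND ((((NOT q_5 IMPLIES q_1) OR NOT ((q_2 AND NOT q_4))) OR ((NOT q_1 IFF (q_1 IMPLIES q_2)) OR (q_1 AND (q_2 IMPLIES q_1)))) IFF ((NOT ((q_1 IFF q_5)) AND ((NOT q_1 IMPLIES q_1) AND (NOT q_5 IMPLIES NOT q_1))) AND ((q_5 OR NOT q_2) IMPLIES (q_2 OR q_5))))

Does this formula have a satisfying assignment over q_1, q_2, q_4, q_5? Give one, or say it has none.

Unsatisfiable

The conjunct (((NOT q_5 IMPLIES q_1) OR NOT ((q_2 AND NOT q_4))) OR ((NOT q_1 IFF (q_1 IMPLIES q_2)) OR (q_1 AND (q_2 IMPLIES q_1)))) IFF ((NOT ((q_1 IFF q_5)) AND ((NOT q_1 IMPLIES q_1) AND (NOT q_5 IMPLIES NOT q_1))) AND ((q_5 OR NOT q_2) IMPLIES (q_2 OR q_5))) is unsatisfiable on its own:
  q_1 = True: simplifies to (NOT q_5 AND q_5) AND ((q_5 OR NOT q_2) IMPLIES (q_2 OR q_5)).
    q_5 = True: the conjunct NOT q_5 is False.
    q_5 = False: the conjunct q_5 is False.
  q_1 = False: this becomes ((q_5 OR NOT ((q_2 AND NOT q_4))) OR True) IFF (False AND ((q_5 OR NOT q_2) IMPLIES (q_2 OR q_5))) = False.
So the whole conjunction is unsatisfiable.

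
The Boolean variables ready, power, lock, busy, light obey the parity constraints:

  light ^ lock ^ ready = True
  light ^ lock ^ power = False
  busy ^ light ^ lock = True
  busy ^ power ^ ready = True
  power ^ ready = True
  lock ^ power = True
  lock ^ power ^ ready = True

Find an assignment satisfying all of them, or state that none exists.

ready = False, power = True, lock = False, busy = False, light = True

light ^ lock ^ ready = T ^ F ^ F = True ✓
light ^ lock ^ power = T ^ F ^ T = False ✓
busy ^ light ^ lock = F ^ T ^ F = True ✓
busy ^ power ^ ready = F ^ T ^ F = True ✓
power ^ ready = T ^ F = True ✓
lock ^ power = F ^ T = True ✓
lock ^ power ^ ready = F ^ T ^ F = True ✓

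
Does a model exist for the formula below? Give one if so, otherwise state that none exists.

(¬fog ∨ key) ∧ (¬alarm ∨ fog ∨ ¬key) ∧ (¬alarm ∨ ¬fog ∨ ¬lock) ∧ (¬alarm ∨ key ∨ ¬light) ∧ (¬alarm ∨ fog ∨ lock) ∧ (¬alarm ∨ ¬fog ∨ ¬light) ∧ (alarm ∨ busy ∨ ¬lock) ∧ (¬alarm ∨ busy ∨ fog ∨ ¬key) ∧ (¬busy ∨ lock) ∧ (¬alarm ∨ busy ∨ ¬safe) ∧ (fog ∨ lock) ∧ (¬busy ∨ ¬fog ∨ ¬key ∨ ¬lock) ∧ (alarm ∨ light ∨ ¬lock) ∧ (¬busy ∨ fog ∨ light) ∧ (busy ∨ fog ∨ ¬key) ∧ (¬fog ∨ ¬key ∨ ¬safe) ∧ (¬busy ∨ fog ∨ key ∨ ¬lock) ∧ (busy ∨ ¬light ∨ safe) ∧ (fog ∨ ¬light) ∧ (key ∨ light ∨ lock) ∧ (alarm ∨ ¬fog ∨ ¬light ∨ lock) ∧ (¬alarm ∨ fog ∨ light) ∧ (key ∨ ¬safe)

Set light = False.
Try key = False:
  (¬fog ∨ key) forces fog = False.
  (fog ∨ lock) forces lock = True.
  (alarm ∨ light ∨ ¬lock) forces alarm = True.
  clause (¬alarm ∨ fog ∨ light) is falsified — backtrack.
So key = True.
Set alarm = True.
  then (¬alarm ∨ fog ∨ ¬key) forces fog = True.
  then (¬alarm ∨ ¬fog ∨ ¬lock) forces lock = False.
  then (¬busy ∨ lock) forces busy = False.
  then (¬alarm ∨ busy ∨ ¬safe) forces safe = False.
All clauses satisfied.

light=F; key=T; alarm=T; busy=F; fog=T; safe=F; lock=F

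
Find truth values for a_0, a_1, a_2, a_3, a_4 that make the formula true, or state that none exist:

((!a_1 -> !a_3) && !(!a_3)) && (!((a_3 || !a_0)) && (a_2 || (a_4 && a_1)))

Case a_3 = True: the conjunct !((a_3 || !a_0)) becomes !((True || !a_0)) = False.
Case a_3 = False: the conjunct !(!a_3) becomes !(!False) = False.
Both cases fail — unsatisfiable.

No satisfying assignment exists.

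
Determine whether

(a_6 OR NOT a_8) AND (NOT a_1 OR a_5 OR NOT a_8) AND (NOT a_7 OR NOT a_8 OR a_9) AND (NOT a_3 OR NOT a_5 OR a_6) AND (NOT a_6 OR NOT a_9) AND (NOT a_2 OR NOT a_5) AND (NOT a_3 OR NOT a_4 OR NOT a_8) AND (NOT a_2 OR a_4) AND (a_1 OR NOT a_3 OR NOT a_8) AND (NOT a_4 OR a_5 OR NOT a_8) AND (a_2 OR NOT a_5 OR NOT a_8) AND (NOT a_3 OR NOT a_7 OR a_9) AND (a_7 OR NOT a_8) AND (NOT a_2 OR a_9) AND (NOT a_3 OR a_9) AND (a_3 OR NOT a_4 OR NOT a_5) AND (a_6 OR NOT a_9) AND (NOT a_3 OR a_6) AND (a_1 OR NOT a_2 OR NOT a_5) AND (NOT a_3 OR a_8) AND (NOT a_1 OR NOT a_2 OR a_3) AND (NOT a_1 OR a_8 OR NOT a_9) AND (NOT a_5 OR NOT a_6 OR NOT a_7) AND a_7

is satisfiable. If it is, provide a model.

a_1=F, a_2=F, a_3=F, a_4=F, a_5=F, a_6=F, a_7=T, a_8=F, a_9=F

Unit clause (a_7) forces a_7 = True.
Set a_1 = False.
Set a_2 = False.
Set a_3 = False.
Set a_4 = False.
Set a_5 = False.
Set a_6 = False.
  then (a_6 OR NOT a_8) forces a_8 = False.
  then (a_6 OR NOT a_9) forces a_9 = False.
All clauses satisfied.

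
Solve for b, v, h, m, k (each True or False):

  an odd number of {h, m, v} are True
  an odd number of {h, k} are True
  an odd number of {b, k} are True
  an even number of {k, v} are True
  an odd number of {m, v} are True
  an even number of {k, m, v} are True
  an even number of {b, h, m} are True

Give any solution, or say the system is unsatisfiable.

b = False, v = True, h = False, m = False, k = True

{h, m, v}: 1 true → odd ✓
{h, k}: 1 true → odd ✓
{b, k}: 1 true → odd ✓
{k, v}: 2 true → even ✓
{m, v}: 1 true → odd ✓
{k, m, v}: 2 true → even ✓
{b, h, m}: 0 true → even ✓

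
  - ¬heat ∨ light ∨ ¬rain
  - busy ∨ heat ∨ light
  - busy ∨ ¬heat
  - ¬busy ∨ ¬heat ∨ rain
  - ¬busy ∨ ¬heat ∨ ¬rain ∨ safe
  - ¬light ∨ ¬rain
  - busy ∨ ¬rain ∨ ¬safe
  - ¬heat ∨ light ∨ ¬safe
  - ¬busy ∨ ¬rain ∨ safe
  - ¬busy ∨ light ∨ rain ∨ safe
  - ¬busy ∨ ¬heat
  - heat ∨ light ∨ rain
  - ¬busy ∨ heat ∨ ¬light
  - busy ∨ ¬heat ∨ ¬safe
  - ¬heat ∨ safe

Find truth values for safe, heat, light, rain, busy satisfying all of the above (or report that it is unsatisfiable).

safe=T, heat=F, light=T, rain=F, busy=F

Set safe = True.
Try heat = True:
  (busy ∨ ¬heat) forces busy = True.
  clause (¬busy ∨ ¬heat) is falsified — backtrack.
So heat = False.
Set light = True.
  then (¬light ∨ ¬rain) forces rain = False.
  then (¬busy ∨ heat ∨ ¬light) forces busy = False.
All clauses satisfied.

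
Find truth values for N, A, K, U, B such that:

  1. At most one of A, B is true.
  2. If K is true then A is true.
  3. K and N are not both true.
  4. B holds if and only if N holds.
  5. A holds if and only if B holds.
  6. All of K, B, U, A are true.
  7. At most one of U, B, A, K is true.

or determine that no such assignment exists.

Case U = True:
  (6) forces K = True.
  Constraint (7) is violated (U=T, K=T) — contradiction.
Case U = False:
  Constraint (6) is violated (U=F) — contradiction.
Both cases fail — unsatisfiable.

UNSATISFIABLE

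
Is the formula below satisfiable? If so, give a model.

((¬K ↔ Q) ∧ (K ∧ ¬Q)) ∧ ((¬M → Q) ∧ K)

M: True, Q: False, K: True

  (¬K ↔ Q) ∧ (K ∧ ¬Q) = True
    ¬K ↔ Q = True
      ¬K = False
    K ∧ ¬Q = True
      ¬Q = True
  (¬M → Q) ∧ K = True
    ¬M → Q = True
      ¬M = False
Both conjuncts True, so the formula holds.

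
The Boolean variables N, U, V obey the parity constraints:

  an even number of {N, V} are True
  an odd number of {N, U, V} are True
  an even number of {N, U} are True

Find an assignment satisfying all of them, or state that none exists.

N: True, U: True, V: True

{N, V}: 2 true → even ✓
{N, U, V}: 3 true → odd ✓
{N, U}: 2 true → even ✓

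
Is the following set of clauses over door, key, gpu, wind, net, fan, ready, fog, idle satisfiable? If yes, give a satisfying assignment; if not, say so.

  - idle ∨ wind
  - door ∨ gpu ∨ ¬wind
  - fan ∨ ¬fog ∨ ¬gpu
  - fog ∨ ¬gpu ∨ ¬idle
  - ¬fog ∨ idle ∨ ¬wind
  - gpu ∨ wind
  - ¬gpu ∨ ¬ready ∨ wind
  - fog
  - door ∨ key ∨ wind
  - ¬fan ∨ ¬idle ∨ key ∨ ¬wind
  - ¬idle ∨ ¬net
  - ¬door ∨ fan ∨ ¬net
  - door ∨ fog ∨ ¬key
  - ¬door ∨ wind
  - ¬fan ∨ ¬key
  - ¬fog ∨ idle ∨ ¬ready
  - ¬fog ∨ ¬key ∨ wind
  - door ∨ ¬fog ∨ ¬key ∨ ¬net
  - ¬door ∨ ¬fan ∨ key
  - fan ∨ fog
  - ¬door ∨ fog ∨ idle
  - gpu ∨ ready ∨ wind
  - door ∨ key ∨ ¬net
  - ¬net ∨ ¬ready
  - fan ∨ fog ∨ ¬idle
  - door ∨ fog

door: True, key: True, gpu: False, wind: True, net: False, fan: False, ready: False, fog: True, idle: True

Unit clause (fog) forces fog = True.
Set door = True.
  then (¬door ∨ wind) forces wind = True.
  then (¬fog ∨ idle ∨ ¬wind) forces idle = True.
  then (¬idle ∨ ¬net) forces net = False.
Set key = True.
  then (¬fan ∨ ¬key) forces fan = False.
  then (fan ∨ ¬fog ∨ ¬gpu) forces gpu = False.
Set ready = False.
All clauses satisfied.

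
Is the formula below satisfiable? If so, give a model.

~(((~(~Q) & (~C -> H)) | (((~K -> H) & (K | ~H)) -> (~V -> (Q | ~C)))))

V: False, Q: False, K: True, H: False, C: True

  ~(((~(~Q) & (~C -> H)) | (((~K -> H) & (K | ~H)) -> (~V -> (Q | ~C))))) = True
    (~(~Q) & (~C -> H)) | (((~K -> H) & (K | ~H)) -> (~V -> (Q | ~C))) = False
      ~(~Q) & (~C -> H) = False
        ~(~Q) = False
          ~Q = True
        ~C -> H = True
          ~C = False
      ((~K -> H) & (K | ~H)) -> (~V -> (Q | ~C)) = False
        (~K -> H) & (K | ~H) = True
          ~K -> H = True
            ~K = False
          K | ~H = True
            ~H = True
        ~V -> (Q | ~C) = False
          ~V = True
          Q | ~C = False
            ~C = False
The formula evaluates to True.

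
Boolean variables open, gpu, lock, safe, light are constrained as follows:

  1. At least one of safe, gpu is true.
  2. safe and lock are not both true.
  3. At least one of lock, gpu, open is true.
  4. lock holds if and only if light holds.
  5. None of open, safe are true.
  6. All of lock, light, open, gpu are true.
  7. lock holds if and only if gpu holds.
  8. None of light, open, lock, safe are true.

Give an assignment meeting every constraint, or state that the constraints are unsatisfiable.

The formula is unsatisfiable.

Case open = True:
  Constraint (5) is violated (open=T) — contradiction.
Case open = False:
  Constraint (6) is violated (open=F) — contradiction.
Both cases fail — unsatisfiable.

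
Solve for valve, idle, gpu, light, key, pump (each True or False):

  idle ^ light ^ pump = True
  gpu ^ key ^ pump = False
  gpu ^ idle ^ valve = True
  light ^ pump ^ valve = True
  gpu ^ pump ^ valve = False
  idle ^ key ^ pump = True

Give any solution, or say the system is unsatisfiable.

valve: False, idle: False, gpu: True, light: False, key: False, pump: True

idle ^ light ^ pump = F ^ F ^ T = True ✓
gpu ^ key ^ pump = T ^ F ^ T = False ✓
gpu ^ idle ^ valve = T ^ F ^ F = True ✓
light ^ pump ^ valve = F ^ T ^ F = True ✓
gpu ^ pump ^ valve = T ^ T ^ F = False ✓
idle ^ key ^ pump = F ^ F ^ T = True ✓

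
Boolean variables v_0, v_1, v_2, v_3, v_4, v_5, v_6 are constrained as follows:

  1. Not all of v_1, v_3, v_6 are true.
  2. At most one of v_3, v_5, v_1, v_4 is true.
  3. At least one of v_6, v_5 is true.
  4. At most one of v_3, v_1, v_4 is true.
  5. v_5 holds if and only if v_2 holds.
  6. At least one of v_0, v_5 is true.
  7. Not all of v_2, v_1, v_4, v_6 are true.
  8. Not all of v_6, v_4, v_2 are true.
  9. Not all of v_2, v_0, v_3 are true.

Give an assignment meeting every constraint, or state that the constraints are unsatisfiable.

v_0 = True, v_1 = False, v_2 = False, v_3 = False, v_4 = True, v_5 = False, v_6 = True

  (1) {v_1, v_3, v_6}: 1/3 true — not all ✓
  (2) {v_3, v_5, v_1, v_4}: 1 true — at most one ✓
  (3) {v_6, v_5}: 1 true — at least one ✓
  (4) {v_3, v_1, v_4}: 1 true — at most one ✓
  (5) v_5=F, v_2=F — same ✓
  (6) {v_0, v_5}: 1 true — at least one ✓
  (7) {v_2, v_1, v_4, v_6}: 2/4 true — not all ✓
  (8) {v_6, v_4, v_2}: 2/3 true — not all ✓
  (9) {v_2, v_0, v_3}: 1/3 true — not all ✓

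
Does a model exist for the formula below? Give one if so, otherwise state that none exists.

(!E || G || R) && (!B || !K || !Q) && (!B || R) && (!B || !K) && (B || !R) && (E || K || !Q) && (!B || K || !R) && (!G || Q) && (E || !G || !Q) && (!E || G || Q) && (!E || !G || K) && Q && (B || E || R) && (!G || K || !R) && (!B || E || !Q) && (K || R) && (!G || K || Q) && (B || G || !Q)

Unit clause (Q) forces Q = True.
Try E = False:
  (E || K || !Q) forces K = True.
  (!B || !K || !Q) forces B = False.
  (B || !R) forces R = False.
  clause (B || E || R) is falsified — backtrack.
So E = True.
Set B = False.
  then (B || !R) forces R = False.
  then (K || R) forces K = True.
  then (B || G || !Q) forces G = True.
All clauses satisfied.

E: True, Q: True, B: False, K: True, R: False, G: True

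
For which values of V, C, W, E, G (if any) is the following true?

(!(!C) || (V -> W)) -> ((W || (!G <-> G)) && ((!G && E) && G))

V = True; C = False; W = False; E = False; G = False

  (!(!C) || (V -> W)) -> ((W || (!G <-> G)) && ((!G && E) && G)) = True
    !(!C) || (V -> W) = False
      !(!C) = False
        !C = True
      V -> W = False
    (W || (!G <-> G)) && ((!G && E) && G) = False
      W || (!G <-> G) = False
        !G <-> G = False
          !G = True
      (!G && E) && G = False
        !G && E = False
          !G = True
The formula evaluates to True.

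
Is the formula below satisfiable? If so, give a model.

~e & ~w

w: False, e: False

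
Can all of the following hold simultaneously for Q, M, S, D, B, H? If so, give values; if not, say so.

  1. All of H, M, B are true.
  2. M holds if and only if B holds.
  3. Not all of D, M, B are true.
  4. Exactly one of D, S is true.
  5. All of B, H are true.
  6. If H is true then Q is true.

Q=T; M=T; S=T; D=F; B=T; H=T

  (1) {H, M, B}: all 3 true ✓
  (2) M=T, B=T — same ✓
  (3) {D, M, B}: 2/3 true — not all ✓
  (4) {D, S}: 1 true — exactly one ✓
  (5) {B, H}: all 2 true ✓
  (6) H=T ⇒ Q: T ✓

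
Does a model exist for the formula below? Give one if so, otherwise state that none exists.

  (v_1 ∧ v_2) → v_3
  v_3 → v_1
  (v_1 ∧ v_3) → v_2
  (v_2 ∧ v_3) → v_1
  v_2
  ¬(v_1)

Unit clause (v_2) forces v_2 = True.
Unit clause (¬v_1) forces v_1 = False.
In (v_1 ∨ ¬v_2 ∨ ¬v_3) only ¬v_3 is left, so v_3 = False.
Check each clause:
  (v_2): v_2 holds.
  (¬v_1): ¬v_1 holds.
  (v_1 ∨ ¬v_2 ∨ ¬v_3): ¬v_3 holds.
  (¬v_1 ∨ v_2 ∨ ¬v_3): ¬v_1 holds.
  (¬v_1 ∨ ¬v_2 ∨ v_3): ¬v_1 holds.
  (v_1 ∨ ¬v_3): ¬v_3 holds.
All clauses satisfied.

v_1=F; v_2=T; v_3=F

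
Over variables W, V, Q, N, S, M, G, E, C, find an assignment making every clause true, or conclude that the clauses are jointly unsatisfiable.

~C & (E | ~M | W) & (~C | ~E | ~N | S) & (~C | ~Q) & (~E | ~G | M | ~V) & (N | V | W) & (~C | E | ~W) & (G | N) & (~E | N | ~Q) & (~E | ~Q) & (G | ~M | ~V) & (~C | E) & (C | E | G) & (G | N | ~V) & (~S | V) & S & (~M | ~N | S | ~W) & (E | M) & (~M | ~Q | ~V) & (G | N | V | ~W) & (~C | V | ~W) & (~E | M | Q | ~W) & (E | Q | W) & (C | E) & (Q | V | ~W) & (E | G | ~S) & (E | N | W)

Unit clause (~C) forces C = False.
Unit clause (S) forces S = True.
In (C | E) only E is left, so E = True.
In (~E | ~Q) only ~Q is left, so Q = False.
In (~S | V) only V is left, so V = True.
Set W = False.
Set N = True.
Set M = False.
  then (~E | ~G | M | ~V) forces G = False.
All clauses satisfied.

W: False; V: True; Q: False; N: True; S: True; M: False; G: False; E: True; C: False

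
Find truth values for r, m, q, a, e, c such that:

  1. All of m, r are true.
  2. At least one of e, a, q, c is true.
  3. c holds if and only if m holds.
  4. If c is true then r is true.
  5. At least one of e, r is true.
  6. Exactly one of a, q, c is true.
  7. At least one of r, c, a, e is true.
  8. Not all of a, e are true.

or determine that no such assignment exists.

r=T, m=T, q=F, a=F, e=F, c=T

  (1) {m, r}: all 2 true ✓
  (2) {e, a, q, c}: 1 true — at least one ✓
  (3) c=T, m=T — same ✓
  (4) c=T ⇒ r: T ✓
  (5) {e, r}: 1 true — at least one ✓
  (6) {a, q, c}: 1 true — exactly one ✓
  (7) {r, c, a, e}: 2 true — at least one ✓
  (8) {a, e}: 0/2 true — not all ✓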